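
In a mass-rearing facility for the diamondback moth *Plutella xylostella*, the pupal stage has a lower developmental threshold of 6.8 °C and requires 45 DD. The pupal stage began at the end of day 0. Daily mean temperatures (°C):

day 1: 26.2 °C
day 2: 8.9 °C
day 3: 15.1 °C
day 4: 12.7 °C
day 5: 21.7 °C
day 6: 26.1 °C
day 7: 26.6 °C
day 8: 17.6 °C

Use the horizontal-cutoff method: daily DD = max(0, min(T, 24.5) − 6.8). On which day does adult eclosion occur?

Daily DD above 6.8 °C (capped at 17.7): 17.7, 2.1, 8.3, 5.9, 14.9, 17.7, 17.7, 10.8.
Cumulative: 17.7, 19.8, 28.1, 34.0, 48.9, 66.6, 84.3, 95.1.
The total first reaches 45 DD on day 5.

day 5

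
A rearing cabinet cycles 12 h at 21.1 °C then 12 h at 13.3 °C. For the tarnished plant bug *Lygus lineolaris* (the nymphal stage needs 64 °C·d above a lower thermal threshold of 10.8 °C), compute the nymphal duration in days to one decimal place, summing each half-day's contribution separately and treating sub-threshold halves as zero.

Day half: max(0, 21.1 − 10.8) × 0.5 = 10.3 × 0.5 = 5.15 DD.
Night half: max(0, 13.3 − 10.8) × 0.5 = 2.5 × 0.5 = 1.25 DD.
Per 24 h: 6.40 DD/day.
Duration = 64 / 6.40 = 10.000 ≈ 10.0 days.

10.0 days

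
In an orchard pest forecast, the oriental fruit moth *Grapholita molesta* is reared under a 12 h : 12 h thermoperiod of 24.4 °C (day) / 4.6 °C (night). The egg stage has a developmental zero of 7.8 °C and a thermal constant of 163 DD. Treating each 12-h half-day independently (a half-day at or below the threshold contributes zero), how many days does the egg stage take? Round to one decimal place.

Day half: max(0, 24.4 − 7.8) × 0.5 = 16.6 × 0.5 = 8.30 DD.
Night half: max(0, 4.6 − 7.8) × 0.5 = 0.0 × 0.5 = 0.00 DD.
Per 24 h: 8.30 DD/day.
Duration = 163 / 8.30 = 19.639 ≈ 19.6 days.

19.6 days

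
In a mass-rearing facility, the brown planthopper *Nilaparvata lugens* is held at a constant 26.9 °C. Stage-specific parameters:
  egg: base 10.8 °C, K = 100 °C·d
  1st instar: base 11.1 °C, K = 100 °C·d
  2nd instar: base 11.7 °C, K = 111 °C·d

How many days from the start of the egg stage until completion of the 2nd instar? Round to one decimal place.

egg: 100 / (26.9 − 10.8) = 100 / 16.1 = 6.211 d.
1st instar: 100 / (26.9 − 11.1) = 100 / 15.8 = 6.329 d.
2nd instar: 111 / (26.9 − 11.7) = 111 / 15.2 = 7.303 d.
Sum = 19.843 ≈ 19.8 days.

19.8 days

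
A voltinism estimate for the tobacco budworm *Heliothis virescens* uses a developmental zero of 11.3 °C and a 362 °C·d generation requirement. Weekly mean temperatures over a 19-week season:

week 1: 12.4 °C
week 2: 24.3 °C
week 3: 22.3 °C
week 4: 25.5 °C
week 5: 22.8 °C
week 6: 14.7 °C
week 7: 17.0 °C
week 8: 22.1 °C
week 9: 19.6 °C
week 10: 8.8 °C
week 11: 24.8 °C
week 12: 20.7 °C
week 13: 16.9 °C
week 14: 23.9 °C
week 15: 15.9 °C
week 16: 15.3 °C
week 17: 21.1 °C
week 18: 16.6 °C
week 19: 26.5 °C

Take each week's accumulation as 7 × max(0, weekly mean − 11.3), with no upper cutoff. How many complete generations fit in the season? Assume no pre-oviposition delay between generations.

Weekly DD (7 × max(0, T̄ − 11.3)): 7.7, 91.0, 77.0, 99.4, 80.5, 23.8, 39.9, 75.6, 58.1, 0.0, 94.5, 65.8, 39.2, 88.2, 32.2, 28.0, 68.6, 37.1, 106.4.
Season total = 1113.0 DD.
Complete generations = ⌊1113.0 / 362⌋ = 3.

3 generations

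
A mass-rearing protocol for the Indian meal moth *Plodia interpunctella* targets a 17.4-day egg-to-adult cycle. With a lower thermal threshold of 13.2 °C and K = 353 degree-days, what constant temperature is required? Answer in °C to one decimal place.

Required daily accumulation = 353 / 17.4 = 20.287 DD/day.
T = T_base + 20.287 = 13.2 + 20.287 = 33.487 ≈ 33.5 °C.

33.5 °C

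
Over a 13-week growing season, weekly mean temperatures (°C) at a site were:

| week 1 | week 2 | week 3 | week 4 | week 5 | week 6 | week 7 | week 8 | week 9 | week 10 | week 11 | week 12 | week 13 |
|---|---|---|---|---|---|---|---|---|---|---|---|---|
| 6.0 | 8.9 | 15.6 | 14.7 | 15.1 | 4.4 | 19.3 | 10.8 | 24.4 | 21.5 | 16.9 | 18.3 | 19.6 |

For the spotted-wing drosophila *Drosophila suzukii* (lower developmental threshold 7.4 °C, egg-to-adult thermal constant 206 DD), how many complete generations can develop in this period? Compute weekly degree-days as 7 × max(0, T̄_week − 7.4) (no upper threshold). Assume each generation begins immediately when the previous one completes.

3 generations

Weekly DD (7 × max(0, T̄ − 7.4)): 0.0, 10.5, 57.4, 51.1, 53.9, 0.0, 83.3, 23.8, 119.0, 98.7, 66.5, 76.3, 85.4.
Season total = 725.9 DD.
Complete generations = ⌊725.9 / 206⌋ = 3.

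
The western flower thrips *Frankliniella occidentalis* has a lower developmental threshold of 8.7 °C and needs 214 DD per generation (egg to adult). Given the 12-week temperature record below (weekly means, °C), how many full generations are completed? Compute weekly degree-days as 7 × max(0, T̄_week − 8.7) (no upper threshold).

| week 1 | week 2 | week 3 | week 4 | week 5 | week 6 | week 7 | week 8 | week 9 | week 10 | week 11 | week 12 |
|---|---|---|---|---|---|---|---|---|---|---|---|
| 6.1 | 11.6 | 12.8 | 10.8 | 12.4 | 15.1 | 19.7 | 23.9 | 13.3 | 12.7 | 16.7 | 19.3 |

2 generations

Weekly DD (7 × max(0, T̄ − 8.7)): 0.0, 20.3, 28.7, 14.7, 25.9, 44.8, 77.0, 106.4, 32.2, 28.0, 56.0, 74.2.
Season total = 508.2 DD.
Complete generations = ⌊508.2 / 214⌋ = 2.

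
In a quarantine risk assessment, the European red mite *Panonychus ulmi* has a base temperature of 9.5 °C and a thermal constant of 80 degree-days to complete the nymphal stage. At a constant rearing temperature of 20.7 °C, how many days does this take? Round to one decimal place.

7.1 days

Daily accumulation = 20.7 − 9.5 = 11.2 DD/day.
Duration = 80 / 11.2 = 7.143 ≈ 7.1 days.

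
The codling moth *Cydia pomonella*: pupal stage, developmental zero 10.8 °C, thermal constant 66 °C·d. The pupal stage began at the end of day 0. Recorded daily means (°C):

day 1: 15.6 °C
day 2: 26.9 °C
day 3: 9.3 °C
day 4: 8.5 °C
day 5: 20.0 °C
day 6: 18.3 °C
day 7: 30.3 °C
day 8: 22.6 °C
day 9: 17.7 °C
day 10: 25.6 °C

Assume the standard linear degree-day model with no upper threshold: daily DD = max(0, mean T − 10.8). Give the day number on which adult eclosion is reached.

Daily DD above 10.8 °C: 4.8, 16.1, 0.0, 0.0, 9.2, 7.5, 19.5, 11.8, 6.9, 14.8.
Cumulative: 4.8, 20.9, 20.9, 20.9, 30.1, 37.6, 57.1, 68.9, 75.8, 90.6.
The total first reaches 66 DD on day 8.

day 8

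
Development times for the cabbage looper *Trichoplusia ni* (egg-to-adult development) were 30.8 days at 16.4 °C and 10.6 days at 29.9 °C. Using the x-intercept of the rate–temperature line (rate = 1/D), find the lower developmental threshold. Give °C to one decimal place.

Equal thermal constants: D₁(T₁ − T_b) = D₂(T₂ − T_b).
30.8·(16.4 − T_b) = 10.6·(29.9 − T_b)
T_b = (30.8·16.4 − 10.6·29.9) / (30.8 − 10.6) = 188.18 / 20.2 = 9.316 °C ≈ 9.3 °C.

9.3 °C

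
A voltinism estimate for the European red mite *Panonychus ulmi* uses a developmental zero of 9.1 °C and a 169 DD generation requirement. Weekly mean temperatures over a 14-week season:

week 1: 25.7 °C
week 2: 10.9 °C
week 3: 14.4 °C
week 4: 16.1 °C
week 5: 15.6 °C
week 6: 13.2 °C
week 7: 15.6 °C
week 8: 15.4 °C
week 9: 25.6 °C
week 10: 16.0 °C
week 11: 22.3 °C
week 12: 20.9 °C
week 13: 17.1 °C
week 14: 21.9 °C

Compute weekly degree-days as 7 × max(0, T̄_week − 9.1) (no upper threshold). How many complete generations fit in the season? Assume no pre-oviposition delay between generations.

Weekly DD (7 × max(0, T̄ − 9.1)): 116.2, 12.6, 37.1, 49.0, 45.5, 28.7, 45.5, 44.1, 115.5, 48.3, 92.4, 82.6, 56.0, 89.6.
Season total = 863.1 DD.
Complete generations = ⌊863.1 / 169⌋ = 5.

5 generations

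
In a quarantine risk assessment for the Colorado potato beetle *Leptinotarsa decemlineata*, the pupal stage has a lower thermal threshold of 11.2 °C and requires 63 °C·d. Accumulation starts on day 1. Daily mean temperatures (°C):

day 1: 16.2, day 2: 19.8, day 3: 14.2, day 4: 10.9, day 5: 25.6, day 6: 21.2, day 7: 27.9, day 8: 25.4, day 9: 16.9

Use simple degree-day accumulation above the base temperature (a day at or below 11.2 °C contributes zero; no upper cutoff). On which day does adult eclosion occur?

day 8

Daily DD above 11.2 °C: 5.0, 8.6, 3.0, 0.0, 14.4, 10.0, 16.7, 14.2, 5.7.
Cumulative: 5.0, 13.6, 16.6, 16.6, 31.0, 41.0, 57.7, 71.9, 77.6.
The total first reaches 63 DD on day 8.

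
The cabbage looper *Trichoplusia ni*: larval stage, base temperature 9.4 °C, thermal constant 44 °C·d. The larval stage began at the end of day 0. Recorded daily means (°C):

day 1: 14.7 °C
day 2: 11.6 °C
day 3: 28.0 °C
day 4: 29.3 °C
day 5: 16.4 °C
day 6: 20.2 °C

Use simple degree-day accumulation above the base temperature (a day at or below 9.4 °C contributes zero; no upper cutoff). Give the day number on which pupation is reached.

Daily DD above 9.4 °C: 5.3, 2.2, 18.6, 19.9, 7.0, 10.8.
Cumulative: 5.3, 7.5, 26.1, 46.0, 53.0, 63.8.
The total first reaches 44 DD on day 4.

day 4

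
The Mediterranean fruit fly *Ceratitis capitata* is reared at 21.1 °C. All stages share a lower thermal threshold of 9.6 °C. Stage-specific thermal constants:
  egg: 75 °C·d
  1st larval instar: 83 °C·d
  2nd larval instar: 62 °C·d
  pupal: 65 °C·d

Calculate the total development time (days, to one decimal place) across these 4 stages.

24.8 days

Daily accumulation at 21.1 °C = 21.1 − 9.6 = 11.5 DD/day.
Total K = 75 + 83 + 62 + 65 = 285 DD.
Total duration = 285 / 11.5 = 24.783 ≈ 24.8 days.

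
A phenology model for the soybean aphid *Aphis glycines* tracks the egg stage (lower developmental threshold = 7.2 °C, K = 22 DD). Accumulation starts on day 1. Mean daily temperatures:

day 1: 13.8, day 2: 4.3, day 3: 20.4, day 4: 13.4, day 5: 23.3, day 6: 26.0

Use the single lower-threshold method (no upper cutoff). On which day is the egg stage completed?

day 4

Daily DD above 7.2 °C: 6.6, 0.0, 13.2, 6.2, 16.1, 18.8.
Cumulative: 6.6, 6.6, 19.8, 26.0, 42.1, 60.9.
The total first reaches 22 DD on day 4.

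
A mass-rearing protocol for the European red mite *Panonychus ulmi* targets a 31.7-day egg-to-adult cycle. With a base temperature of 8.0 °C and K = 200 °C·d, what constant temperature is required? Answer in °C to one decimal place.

Required daily accumulation = 200 / 31.7 = 6.309 DD/day.
T = T_base + 6.309 = 8.0 + 6.309 = 14.309 ≈ 14.3 °C.

14.3 °C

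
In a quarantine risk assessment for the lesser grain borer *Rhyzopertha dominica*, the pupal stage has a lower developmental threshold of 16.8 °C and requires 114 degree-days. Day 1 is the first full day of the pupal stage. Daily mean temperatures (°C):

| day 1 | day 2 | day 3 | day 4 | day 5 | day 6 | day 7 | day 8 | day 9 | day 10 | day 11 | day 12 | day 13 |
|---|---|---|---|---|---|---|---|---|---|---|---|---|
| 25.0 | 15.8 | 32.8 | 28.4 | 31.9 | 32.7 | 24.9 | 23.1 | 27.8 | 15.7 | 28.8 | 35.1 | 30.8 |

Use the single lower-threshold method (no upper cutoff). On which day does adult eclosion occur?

day 12

Daily DD above 16.8 °C: 8.2, 0.0, 16.0, 11.6, 15.1, 15.9, 8.1, 6.3, 11.0, 0.0, 12.0, 18.3, 14.0.
Cumulative: 8.2, 8.2, 24.2, 35.8, 50.9, 66.8, 74.9, 81.2, 92.2, 92.2, 104.2, 122.5, 136.5.
The total first reaches 114 DD on day 12.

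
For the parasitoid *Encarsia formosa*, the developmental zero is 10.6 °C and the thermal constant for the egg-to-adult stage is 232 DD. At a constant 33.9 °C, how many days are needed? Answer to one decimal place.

Daily accumulation = 33.9 − 10.6 = 23.3 DD/day.
Duration = 232 / 23.3 = 9.957 ≈ 10.0 days.

10.0 days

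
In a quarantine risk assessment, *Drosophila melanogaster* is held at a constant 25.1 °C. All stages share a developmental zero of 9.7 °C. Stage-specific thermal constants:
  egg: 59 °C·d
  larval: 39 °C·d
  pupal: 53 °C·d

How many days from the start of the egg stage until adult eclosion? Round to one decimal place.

Daily accumulation at 25.1 °C = 25.1 − 9.7 = 15.4 DD/day.
Total K = 59 + 39 + 53 = 151 DD.
Total duration = 151 / 15.4 = 9.805 ≈ 9.8 days.

9.8 days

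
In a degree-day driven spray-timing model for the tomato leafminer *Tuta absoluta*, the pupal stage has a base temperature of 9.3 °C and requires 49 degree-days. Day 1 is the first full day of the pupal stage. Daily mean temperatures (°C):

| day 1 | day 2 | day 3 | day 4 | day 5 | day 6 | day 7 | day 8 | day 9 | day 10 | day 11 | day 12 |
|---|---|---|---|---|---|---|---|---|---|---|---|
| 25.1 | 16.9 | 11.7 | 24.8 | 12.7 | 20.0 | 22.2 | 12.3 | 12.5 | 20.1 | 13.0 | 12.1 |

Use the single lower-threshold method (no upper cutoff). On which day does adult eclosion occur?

day 6

Daily DD above 9.3 °C: 15.8, 7.6, 2.4, 15.5, 3.4, 10.7, 12.9, 3.0, 3.2, 10.8, 3.7, 2.8.
Cumulative: 15.8, 23.4, 25.8, 41.3, 44.7, 55.4, 68.3, 71.3, 74.5, 85.3, 89.0, 91.8.
The total first reaches 49 DD on day 6.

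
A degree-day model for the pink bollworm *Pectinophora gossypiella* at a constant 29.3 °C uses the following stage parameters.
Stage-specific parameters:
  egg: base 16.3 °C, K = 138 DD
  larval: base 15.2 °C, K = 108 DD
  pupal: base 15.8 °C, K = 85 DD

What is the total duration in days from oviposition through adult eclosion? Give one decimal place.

24.6 days

egg: 138 / (29.3 − 16.3) = 138 / 13.0 = 10.615 d.
larval: 108 / (29.3 − 15.2) = 108 / 14.1 = 7.660 d.
pupal: 85 / (29.3 − 15.8) = 85 / 13.5 = 6.296 d.
Sum = 24.571 ≈ 24.6 days.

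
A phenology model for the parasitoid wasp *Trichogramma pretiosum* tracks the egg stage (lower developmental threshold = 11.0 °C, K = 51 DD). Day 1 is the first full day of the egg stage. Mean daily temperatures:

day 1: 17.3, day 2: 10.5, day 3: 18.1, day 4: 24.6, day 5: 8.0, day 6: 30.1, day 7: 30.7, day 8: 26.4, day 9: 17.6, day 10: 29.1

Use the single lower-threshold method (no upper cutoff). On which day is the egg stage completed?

day 7

Daily DD above 11.0 °C: 6.3, 0.0, 7.1, 13.6, 0.0, 19.1, 19.7, 15.4, 6.6, 18.1.
Cumulative: 6.3, 6.3, 13.4, 27.0, 27.0, 46.1, 65.8, 81.2, 87.8, 105.9.
The total first reaches 51 DD on day 7.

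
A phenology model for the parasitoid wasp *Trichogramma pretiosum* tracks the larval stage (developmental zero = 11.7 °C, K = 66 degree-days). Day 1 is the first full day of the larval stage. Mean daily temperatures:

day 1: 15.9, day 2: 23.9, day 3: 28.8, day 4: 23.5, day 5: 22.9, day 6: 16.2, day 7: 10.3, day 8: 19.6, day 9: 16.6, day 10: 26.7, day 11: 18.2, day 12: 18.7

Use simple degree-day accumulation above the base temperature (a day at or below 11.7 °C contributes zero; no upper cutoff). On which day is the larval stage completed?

day 8

Daily DD above 11.7 °C: 4.2, 12.2, 17.1, 11.8, 11.2, 4.5, 0.0, 7.9, 4.9, 15.0, 6.5, 7.0.
Cumulative: 4.2, 16.4, 33.5, 45.3, 56.5, 61.0, 61.0, 68.9, 73.8, 88.8, 95.3, 102.3.
The total first reaches 66 DD on day 8.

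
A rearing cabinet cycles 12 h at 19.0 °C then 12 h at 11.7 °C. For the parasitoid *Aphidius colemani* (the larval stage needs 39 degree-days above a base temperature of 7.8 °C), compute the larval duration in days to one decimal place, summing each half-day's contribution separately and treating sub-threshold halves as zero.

5.2 days

Day half: max(0, 19.0 − 7.8) × 0.5 = 11.2 × 0.5 = 5.60 DD.
Night half: max(0, 11.7 − 7.8) × 0.5 = 3.9 × 0.5 = 1.95 DD.
Per 24 h: 7.55 DD/day.
Duration = 39 / 7.55 = 5.166 ≈ 5.2 days.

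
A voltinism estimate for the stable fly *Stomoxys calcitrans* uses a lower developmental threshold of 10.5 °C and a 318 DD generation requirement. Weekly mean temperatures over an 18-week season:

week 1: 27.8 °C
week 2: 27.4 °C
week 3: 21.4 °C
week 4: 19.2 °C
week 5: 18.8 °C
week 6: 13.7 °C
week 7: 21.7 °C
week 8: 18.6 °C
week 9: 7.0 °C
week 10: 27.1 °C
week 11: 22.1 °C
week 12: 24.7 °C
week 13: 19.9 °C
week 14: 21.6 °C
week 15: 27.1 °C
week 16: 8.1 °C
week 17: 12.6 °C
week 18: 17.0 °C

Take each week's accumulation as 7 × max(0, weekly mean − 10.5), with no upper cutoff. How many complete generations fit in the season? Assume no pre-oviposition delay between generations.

Weekly DD (7 × max(0, T̄ − 10.5)): 121.1, 118.3, 76.3, 60.9, 58.1, 22.4, 78.4, 56.7, 0.0, 116.2, 81.2, 99.4, 65.8, 77.7, 116.2, 0.0, 14.7, 45.5.
Season total = 1208.9 DD.
Complete generations = ⌊1208.9 / 318⌋ = 3.

3 generations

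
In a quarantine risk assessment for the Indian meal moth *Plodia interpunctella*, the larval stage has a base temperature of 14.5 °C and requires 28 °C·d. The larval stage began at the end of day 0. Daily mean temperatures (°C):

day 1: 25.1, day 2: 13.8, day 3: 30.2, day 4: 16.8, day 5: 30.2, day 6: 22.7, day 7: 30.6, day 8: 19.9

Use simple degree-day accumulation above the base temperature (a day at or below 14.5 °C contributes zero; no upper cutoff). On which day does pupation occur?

day 4

Daily DD above 14.5 °C: 10.6, 0.0, 15.7, 2.3, 15.7, 8.2, 16.1, 5.4.
Cumulative: 10.6, 10.6, 26.3, 28.6, 44.3, 52.5, 68.6, 74.0.
The total first reaches 28 DD on day 4.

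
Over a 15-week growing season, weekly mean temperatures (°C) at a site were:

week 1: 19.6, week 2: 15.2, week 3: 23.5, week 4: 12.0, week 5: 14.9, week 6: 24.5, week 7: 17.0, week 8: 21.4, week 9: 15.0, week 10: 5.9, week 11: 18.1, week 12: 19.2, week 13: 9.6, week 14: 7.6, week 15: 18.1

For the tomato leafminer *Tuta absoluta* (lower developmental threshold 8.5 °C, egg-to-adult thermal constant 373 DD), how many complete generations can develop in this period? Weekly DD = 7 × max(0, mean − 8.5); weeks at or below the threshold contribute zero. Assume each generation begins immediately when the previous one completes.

2 generations

Weekly DD (7 × max(0, T̄ − 8.5)): 77.7, 46.9, 105.0, 24.5, 44.8, 112.0, 59.5, 90.3, 45.5, 0.0, 67.2, 74.9, 7.7, 0.0, 67.2.
Season total = 823.2 DD.
Complete generations = ⌊823.2 / 373⌋ = 2.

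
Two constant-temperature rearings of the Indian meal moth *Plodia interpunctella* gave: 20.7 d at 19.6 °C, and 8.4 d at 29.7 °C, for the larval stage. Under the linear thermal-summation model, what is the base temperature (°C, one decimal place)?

Under the model K = D·(T − T_b), so D₁·(T₁ − T_b) = D₂·(T₂ − T_b).
20.7·(19.6 − T_b) = 8.4·(29.7 − T_b)
T_b = (20.7·19.6 − 8.4·29.7) / (20.7 − 8.4) = 156.24 / 12.3 = 12.702 °C ≈ 12.7 °C.

12.7 °C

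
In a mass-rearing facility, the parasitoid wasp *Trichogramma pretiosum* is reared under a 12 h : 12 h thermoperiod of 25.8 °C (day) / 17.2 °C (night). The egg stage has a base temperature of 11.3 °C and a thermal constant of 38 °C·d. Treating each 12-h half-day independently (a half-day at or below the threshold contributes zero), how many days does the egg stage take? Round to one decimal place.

3.7 days

Day half: max(0, 25.8 − 11.3) × 0.5 = 14.5 × 0.5 = 7.25 DD.
Night half: max(0, 17.2 − 11.3) × 0.5 = 5.9 × 0.5 = 2.95 DD.
Per 24 h: 10.20 DD/day.
Duration = 38 / 10.20 = 3.725 ≈ 3.7 days.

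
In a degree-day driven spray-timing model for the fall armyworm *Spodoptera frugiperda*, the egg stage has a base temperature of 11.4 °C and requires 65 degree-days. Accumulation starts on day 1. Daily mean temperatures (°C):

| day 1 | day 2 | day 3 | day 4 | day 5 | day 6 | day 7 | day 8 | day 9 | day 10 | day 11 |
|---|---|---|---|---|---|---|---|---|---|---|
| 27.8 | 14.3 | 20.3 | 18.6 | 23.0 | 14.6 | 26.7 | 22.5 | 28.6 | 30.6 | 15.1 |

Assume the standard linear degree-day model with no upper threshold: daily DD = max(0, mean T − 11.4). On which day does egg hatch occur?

Daily DD above 11.4 °C: 16.4, 2.9, 8.9, 7.2, 11.6, 3.2, 15.3, 11.1, 17.2, 19.2, 3.7.
Cumulative: 16.4, 19.3, 28.2, 35.4, 47.0, 50.2, 65.5, 76.6, 93.8, 113.0, 116.7.
The total first reaches 65 DD on day 7.

day 7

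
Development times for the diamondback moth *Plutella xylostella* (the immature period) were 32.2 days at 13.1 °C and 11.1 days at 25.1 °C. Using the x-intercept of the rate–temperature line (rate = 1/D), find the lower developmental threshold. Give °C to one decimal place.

Under the model K = D·(T − T_b), so D₁·(T₁ − T_b) = D₂·(T₂ − T_b).
32.2·(13.1 − T_b) = 11.1·(25.1 − T_b)
T_b = (32.2·13.1 − 11.1·25.1) / (32.2 − 11.1) = 143.21 / 21.1 = 6.787 °C ≈ 6.8 °C.

6.8 °C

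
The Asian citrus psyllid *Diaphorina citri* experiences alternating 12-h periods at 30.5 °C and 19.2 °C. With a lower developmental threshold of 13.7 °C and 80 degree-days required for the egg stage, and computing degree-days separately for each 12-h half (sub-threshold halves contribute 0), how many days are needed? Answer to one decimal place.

Day half: max(0, 30.5 − 13.7) × 0.5 = 16.8 × 0.5 = 8.40 DD.
Night half: max(0, 19.2 − 13.7) × 0.5 = 5.5 × 0.5 = 2.75 DD.
Per 24 h: 11.15 DD/day.
Duration = 80 / 11.15 = 7.175 ≈ 7.2 days.

7.2 days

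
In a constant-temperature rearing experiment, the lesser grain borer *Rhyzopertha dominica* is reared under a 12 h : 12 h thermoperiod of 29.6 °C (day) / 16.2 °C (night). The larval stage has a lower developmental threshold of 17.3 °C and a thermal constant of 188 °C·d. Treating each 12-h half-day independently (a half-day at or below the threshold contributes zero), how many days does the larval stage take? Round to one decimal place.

Day half: max(0, 29.6 − 17.3) × 0.5 = 12.3 × 0.5 = 6.15 DD.
Night half: max(0, 16.2 − 17.3) × 0.5 = 0.0 × 0.5 = 0.00 DD.
Per 24 h: 6.15 DD/day.
Duration = 188 / 6.15 = 30.569 ≈ 30.6 days.

30.6 days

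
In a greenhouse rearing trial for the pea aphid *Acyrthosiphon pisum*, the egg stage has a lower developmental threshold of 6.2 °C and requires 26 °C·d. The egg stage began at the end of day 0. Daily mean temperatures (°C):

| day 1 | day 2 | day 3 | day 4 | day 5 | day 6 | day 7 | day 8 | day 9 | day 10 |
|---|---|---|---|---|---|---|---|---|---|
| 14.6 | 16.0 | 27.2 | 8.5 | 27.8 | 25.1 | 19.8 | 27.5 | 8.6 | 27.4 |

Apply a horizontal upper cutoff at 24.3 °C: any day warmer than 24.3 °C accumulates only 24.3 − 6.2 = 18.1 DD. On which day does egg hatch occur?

day 3

Daily DD above 6.2 °C (capped at 18.1): 8.4, 9.8, 18.1, 2.3, 18.1, 18.1, 13.6, 18.1, 2.4, 18.1.
Cumulative: 8.4, 18.2, 36.3, 38.6, 56.7, 74.8, 88.4, 106.5, 108.9, 127.0.
The total first reaches 26 DD on day 3.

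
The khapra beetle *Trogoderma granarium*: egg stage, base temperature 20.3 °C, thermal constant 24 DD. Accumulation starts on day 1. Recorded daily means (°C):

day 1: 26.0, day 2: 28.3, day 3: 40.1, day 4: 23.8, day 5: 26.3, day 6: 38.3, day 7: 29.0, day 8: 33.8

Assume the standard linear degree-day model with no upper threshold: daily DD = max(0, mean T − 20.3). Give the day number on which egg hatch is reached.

Daily DD above 20.3 °C: 5.7, 8.0, 19.8, 3.5, 6.0, 18.0, 8.7, 13.5.
Cumulative: 5.7, 13.7, 33.5, 37.0, 43.0, 61.0, 69.7, 83.2.
The total first reaches 24 DD on day 3.

day 3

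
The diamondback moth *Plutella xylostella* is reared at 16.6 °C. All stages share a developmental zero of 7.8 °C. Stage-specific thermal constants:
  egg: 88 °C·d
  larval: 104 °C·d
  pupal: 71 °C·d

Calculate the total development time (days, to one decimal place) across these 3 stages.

Daily accumulation at 16.6 °C = 16.6 − 7.8 = 8.8 DD/day.
Total K = 88 + 104 + 71 = 263 DD.
Total duration = 263 / 8.8 = 29.886 ≈ 29.9 days.

29.9 days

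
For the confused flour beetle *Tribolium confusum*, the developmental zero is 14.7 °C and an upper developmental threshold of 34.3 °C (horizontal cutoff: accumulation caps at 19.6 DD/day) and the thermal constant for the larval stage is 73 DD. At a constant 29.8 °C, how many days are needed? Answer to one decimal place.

Daily accumulation = 29.8 − 14.7 = 15.1 DD/day.
Duration = 73 / 15.1 = 4.834 ≈ 4.8 days.

4.8 days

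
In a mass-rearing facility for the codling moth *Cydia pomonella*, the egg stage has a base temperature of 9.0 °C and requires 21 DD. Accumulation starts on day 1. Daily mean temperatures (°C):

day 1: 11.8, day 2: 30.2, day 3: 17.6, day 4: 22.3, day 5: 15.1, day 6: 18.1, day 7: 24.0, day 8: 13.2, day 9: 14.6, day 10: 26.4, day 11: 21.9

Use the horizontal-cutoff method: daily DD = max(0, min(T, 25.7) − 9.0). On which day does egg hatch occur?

day 3

Daily DD above 9.0 °C (capped at 16.7): 2.8, 16.7, 8.6, 13.3, 6.1, 9.1, 15.0, 4.2, 5.6, 16.7, 12.9.
Cumulative: 2.8, 19.5, 28.1, 41.4, 47.5, 56.6, 71.6, 75.8, 81.4, 98.1, 111.0.
The total first reaches 21 DD on day 3.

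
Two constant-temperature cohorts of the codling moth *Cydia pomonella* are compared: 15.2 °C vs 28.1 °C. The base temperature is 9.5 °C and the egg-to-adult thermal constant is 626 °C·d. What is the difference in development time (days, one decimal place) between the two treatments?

At 15.2 °C: 626 / (15.2 − 9.5) = 626 / 5.7 = 109.825 d.
At 28.1 °C: 626 / (28.1 − 9.5) = 626 / 18.6 = 33.656 d.
Difference = |109.825 − 33.656| = 76.169 ≈ 76.2 days.

76.2 days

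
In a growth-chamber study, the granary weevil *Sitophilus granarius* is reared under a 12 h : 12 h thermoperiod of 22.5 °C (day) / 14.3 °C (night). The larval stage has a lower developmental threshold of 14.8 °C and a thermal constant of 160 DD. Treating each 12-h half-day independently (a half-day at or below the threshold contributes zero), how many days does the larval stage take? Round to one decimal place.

Day half: max(0, 22.5 − 14.8) × 0.5 = 7.7 × 0.5 = 3.85 DD.
Night half: max(0, 14.3 − 14.8) × 0.5 = 0.0 × 0.5 = 0.00 DD.
Per 24 h: 3.85 DD/day.
Duration = 160 / 3.85 = 41.558 ≈ 41.6 days.

41.6 days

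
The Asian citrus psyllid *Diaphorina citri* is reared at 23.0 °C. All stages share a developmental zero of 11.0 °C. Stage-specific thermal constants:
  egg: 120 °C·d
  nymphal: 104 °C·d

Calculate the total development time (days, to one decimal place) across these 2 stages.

18.7 days

Daily accumulation at 23.0 °C = 23.0 − 11.0 = 12.0 DD/day.
Total K = 120 + 104 = 224 DD.
Total duration = 224 / 12.0 = 18.667 ≈ 18.7 days.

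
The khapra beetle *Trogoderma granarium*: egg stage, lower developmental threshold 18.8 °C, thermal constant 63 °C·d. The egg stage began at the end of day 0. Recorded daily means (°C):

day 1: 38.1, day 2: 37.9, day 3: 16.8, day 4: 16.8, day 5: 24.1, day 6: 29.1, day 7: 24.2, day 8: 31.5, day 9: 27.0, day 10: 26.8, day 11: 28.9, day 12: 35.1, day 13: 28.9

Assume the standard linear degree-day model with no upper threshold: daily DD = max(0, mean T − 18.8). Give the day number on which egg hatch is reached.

day 8

Daily DD above 18.8 °C: 19.3, 19.1, 0.0, 0.0, 5.3, 10.3, 5.4, 12.7, 8.2, 8.0, 10.1, 16.3, 10.1.
Cumulative: 19.3, 38.4, 38.4, 38.4, 43.7, 54.0, 59.4, 72.1, 80.3, 88.3, 98.4, 114.7, 124.8.
The total first reaches 63 DD on day 8.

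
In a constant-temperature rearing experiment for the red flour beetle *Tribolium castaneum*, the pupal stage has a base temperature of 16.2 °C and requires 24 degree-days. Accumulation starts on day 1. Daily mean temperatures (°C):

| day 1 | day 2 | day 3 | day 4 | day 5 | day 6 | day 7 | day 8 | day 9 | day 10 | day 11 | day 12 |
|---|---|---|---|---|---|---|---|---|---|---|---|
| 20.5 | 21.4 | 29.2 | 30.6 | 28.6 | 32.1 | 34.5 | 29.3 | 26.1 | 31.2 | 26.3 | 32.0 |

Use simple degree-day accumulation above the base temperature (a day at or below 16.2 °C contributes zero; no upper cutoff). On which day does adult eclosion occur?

Daily DD above 16.2 °C: 4.3, 5.2, 13.0, 14.4, 12.4, 15.9, 18.3, 13.1, 9.9, 15.0, 10.1, 15.8.
Cumulative: 4.3, 9.5, 22.5, 36.9, 49.3, 65.2, 83.5, 96.6, 106.5, 121.5, 131.6, 147.4.
The total first reaches 24 DD on day 4.

day 4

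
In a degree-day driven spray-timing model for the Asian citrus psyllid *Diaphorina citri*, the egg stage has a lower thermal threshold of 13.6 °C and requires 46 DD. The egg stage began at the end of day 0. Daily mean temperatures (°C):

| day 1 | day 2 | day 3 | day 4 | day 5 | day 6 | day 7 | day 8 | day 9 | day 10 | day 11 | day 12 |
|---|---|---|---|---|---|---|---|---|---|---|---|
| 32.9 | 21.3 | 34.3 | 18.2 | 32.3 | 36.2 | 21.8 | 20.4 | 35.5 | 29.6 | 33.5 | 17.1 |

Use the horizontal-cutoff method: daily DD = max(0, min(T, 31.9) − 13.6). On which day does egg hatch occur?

day 4

Daily DD above 13.6 °C (capped at 18.3): 18.3, 7.7, 18.3, 4.6, 18.3, 18.3, 8.2, 6.8, 18.3, 16.0, 18.3, 3.5.
Cumulative: 18.3, 26.0, 44.3, 48.9, 67.2, 85.5, 93.7, 100.5, 118.8, 134.8, 153.1, 156.6.
The total first reaches 46 DD on day 4.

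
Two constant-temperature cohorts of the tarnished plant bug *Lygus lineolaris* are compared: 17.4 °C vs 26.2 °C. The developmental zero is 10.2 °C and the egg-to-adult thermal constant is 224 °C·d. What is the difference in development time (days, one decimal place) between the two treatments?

At 17.4 °C: 224 / (17.4 − 10.2) = 224 / 7.2 = 31.111 d.
At 26.2 °C: 224 / (26.2 − 10.2) = 224 / 16.0 = 14.000 d.
Difference = |31.111 − 14.000| = 17.111 ≈ 17.1 days.

17.1 days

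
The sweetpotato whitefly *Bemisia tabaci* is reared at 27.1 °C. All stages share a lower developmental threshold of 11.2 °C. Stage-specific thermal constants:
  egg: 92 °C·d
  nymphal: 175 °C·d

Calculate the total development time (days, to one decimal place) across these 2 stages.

Daily accumulation at 27.1 °C = 27.1 − 11.2 = 15.9 DD/day.
Total K = 92 + 175 = 267 DD.
Total duration = 267 / 15.9 = 16.792 ≈ 16.8 days.

16.8 days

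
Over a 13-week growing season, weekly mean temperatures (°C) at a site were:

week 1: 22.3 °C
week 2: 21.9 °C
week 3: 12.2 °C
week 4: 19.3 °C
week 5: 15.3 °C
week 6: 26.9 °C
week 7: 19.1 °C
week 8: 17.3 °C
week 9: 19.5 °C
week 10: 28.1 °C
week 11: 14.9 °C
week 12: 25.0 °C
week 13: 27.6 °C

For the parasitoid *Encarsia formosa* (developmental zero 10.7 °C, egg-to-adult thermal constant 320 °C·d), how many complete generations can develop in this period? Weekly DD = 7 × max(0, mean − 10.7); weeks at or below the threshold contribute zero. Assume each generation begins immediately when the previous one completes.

2 generations

Weekly DD (7 × max(0, T̄ − 10.7)): 81.2, 78.4, 10.5, 60.2, 32.2, 113.4, 58.8, 46.2, 61.6, 121.8, 29.4, 100.1, 118.3.
Season total = 912.1 DD.
Complete generations = ⌊912.1 / 320⌋ = 2.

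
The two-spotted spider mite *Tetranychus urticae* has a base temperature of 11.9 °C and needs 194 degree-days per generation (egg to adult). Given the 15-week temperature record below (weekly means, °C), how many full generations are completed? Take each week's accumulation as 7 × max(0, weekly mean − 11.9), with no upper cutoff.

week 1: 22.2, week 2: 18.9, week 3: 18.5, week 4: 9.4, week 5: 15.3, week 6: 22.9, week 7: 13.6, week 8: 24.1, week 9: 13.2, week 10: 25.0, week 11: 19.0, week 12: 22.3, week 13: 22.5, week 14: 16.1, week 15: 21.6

Weekly DD (7 × max(0, T̄ − 11.9)): 72.1, 49.0, 46.2, 0.0, 23.8, 77.0, 11.9, 85.4, 9.1, 91.7, 49.7, 72.8, 74.2, 29.4, 67.9.
Season total = 760.2 DD.
Complete generations = ⌊760.2 / 194⌋ = 3.

3 generations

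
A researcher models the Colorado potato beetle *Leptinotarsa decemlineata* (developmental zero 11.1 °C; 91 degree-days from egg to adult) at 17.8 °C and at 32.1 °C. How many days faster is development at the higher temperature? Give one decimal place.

At 17.8 °C: 91 / (17.8 − 11.1) = 91 / 6.7 = 13.582 d.
At 32.1 °C: 91 / (32.1 − 11.1) = 91 / 21.0 = 4.333 d.
Difference = |13.582 − 4.333| = 9.249 ≈ 9.2 days.

9.2 days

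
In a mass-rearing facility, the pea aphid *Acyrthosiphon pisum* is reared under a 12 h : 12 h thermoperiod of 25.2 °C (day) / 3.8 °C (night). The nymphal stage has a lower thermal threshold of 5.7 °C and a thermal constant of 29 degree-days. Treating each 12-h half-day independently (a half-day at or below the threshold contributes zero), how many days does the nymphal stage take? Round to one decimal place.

Day half: max(0, 25.2 − 5.7) × 0.5 = 19.5 × 0.5 = 9.75 DD.
Night half: max(0, 3.8 − 5.7) × 0.5 = 0.0 × 0.5 = 0.00 DD.
Per 24 h: 9.75 DD/day.
Duration = 29 / 9.75 = 2.974 ≈ 3.0 days.

3.0 days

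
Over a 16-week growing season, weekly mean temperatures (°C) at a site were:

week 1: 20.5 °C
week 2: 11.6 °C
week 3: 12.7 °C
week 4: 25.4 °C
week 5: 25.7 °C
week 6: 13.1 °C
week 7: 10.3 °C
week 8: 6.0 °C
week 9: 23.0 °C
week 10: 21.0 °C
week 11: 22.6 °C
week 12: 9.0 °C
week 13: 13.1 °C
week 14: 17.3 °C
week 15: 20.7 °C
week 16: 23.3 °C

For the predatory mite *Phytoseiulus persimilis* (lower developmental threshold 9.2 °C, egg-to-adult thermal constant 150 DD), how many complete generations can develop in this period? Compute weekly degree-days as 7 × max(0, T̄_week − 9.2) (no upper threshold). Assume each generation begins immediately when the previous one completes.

Weekly DD (7 × max(0, T̄ − 9.2)): 79.1, 16.8, 24.5, 113.4, 115.5, 27.3, 7.7, 0.0, 96.6, 82.6, 93.8, 0.0, 27.3, 56.7, 80.5, 98.7.
Season total = 920.5 DD.
Complete generations = ⌊920.5 / 150⌋ = 6.

6 generations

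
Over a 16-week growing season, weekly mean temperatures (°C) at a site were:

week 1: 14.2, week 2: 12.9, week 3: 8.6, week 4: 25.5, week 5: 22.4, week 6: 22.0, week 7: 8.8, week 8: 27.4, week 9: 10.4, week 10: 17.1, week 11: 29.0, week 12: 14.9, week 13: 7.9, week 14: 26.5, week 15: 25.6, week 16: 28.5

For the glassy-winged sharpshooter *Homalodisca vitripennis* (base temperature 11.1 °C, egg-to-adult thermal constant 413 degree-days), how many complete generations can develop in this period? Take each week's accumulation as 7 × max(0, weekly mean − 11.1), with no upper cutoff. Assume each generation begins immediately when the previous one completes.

2 generations

Weekly DD (7 × max(0, T̄ − 11.1)): 21.7, 12.6, 0.0, 100.8, 79.1, 76.3, 0.0, 114.1, 0.0, 42.0, 125.3, 26.6, 0.0, 107.8, 101.5, 121.8.
Season total = 929.6 DD.
Complete generations = ⌊929.6 / 413⌋ = 2.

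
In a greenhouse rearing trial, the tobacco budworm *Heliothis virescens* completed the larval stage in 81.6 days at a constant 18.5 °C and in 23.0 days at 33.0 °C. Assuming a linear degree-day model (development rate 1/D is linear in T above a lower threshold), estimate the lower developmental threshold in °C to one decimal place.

Linear rate model ⇒ the product D·(T − T_b) is constant across temperatures.
81.6·(18.5 − T_b) = 23.0·(33.0 − T_b)
T_b = (81.6·18.5 − 23.0·33.0) / (81.6 − 23.0) = 750.60 / 58.6 = 12.809 °C ≈ 12.8 °C.

12.8 °C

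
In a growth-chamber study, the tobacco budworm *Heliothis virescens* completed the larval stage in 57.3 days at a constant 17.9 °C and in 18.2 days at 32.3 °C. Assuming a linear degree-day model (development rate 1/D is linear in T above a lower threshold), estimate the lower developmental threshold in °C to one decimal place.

11.2 °C

Under the model K = D·(T − T_b), so D₁·(T₁ − T_b) = D₂·(T₂ − T_b).
57.3·(17.9 − T_b) = 18.2·(32.3 − T_b)
T_b = (57.3·17.9 − 18.2·32.3) / (57.3 − 18.2) = 437.81 / 39.1 = 11.197 °C ≈ 11.2 °C.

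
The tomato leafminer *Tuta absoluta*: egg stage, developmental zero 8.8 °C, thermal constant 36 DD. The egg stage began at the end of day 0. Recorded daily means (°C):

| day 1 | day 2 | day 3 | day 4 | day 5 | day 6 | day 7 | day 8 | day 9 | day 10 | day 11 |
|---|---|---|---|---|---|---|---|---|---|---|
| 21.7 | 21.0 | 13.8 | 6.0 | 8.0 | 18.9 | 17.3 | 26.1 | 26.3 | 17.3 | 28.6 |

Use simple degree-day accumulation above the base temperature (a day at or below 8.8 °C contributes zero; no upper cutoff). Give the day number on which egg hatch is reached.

Daily DD above 8.8 °C: 12.9, 12.2, 5.0, 0.0, 0.0, 10.1, 8.5, 17.3, 17.5, 8.5, 19.8.
Cumulative: 12.9, 25.1, 30.1, 30.1, 30.1, 40.2, 48.7, 66.0, 83.5, 92.0, 111.8.
The total first reaches 36 DD on day 6.

day 6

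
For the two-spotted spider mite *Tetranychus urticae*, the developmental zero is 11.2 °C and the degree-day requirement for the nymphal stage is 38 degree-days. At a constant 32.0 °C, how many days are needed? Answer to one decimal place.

Daily accumulation = 32.0 − 11.2 = 20.8 DD/day.
Duration = 38 / 20.8 = 1.827 ≈ 1.8 days.

1.8 days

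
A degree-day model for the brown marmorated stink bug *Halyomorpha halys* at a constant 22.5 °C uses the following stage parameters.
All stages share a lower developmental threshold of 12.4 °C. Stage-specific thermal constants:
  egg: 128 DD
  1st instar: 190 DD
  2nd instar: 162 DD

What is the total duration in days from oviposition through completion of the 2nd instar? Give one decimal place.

47.5 days

Daily accumulation at 22.5 °C = 22.5 − 12.4 = 10.1 DD/day.
Total K = 128 + 190 + 162 = 480 DD.
Total duration = 480 / 10.1 = 47.525 ≈ 47.5 days.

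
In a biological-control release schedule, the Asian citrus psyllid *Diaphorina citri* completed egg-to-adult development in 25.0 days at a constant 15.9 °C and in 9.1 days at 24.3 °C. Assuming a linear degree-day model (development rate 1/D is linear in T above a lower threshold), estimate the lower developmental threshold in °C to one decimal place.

11.1 °C

Linear rate model ⇒ the product D·(T − T_b) is constant across temperatures.
25.0·(15.9 − T_b) = 9.1·(24.3 − T_b)
T_b = (25.0·15.9 − 9.1·24.3) / (25.0 − 9.1) = 176.37 / 15.9 = 11.092 °C ≈ 11.1 °C.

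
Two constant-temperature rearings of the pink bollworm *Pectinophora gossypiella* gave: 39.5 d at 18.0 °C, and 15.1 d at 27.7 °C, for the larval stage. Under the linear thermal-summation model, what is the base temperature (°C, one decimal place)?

Linear rate model ⇒ the product D·(T − T_b) is constant across temperatures.
39.5·(18.0 − T_b) = 15.1·(27.7 − T_b)
T_b = (39.5·18.0 − 15.1·27.7) / (39.5 − 15.1) = 292.73 / 24.4 = 11.997 °C ≈ 12.0 °C.

12.0 °C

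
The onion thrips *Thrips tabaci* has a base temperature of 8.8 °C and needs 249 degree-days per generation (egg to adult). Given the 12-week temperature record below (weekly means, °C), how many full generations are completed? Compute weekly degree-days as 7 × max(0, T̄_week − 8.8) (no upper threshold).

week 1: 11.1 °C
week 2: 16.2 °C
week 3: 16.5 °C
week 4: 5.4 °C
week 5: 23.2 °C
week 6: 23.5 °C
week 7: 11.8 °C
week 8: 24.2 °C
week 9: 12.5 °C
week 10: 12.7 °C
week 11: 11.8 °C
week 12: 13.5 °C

Weekly DD (7 × max(0, T̄ − 8.8)): 16.1, 51.8, 53.9, 0.0, 100.8, 102.9, 21.0, 107.8, 25.9, 27.3, 21.0, 32.9.
Season total = 561.4 DD.
Complete generations = ⌊561.4 / 249⌋ = 2.

2 generations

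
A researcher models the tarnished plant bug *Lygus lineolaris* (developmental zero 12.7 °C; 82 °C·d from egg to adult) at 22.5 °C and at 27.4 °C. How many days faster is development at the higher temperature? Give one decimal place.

2.8 days

At 22.5 °C: 82 / (22.5 − 12.7) = 82 / 9.8 = 8.367 d.
At 27.4 °C: 82 / (27.4 − 12.7) = 82 / 14.7 = 5.578 d.
Difference = |8.367 − 5.578| = 2.789 ≈ 2.8 days.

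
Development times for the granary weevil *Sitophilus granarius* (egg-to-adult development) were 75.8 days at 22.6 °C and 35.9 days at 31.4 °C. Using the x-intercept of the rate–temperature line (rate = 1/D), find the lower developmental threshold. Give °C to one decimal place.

Linear rate model ⇒ the product D·(T − T_b) is constant across temperatures.
75.8·(22.6 − T_b) = 35.9·(31.4 − T_b)
T_b = (75.8·22.6 − 35.9·31.4) / (75.8 − 35.9) = 585.82 / 39.9 = 14.682 °C ≈ 14.7 °C.

14.7 °C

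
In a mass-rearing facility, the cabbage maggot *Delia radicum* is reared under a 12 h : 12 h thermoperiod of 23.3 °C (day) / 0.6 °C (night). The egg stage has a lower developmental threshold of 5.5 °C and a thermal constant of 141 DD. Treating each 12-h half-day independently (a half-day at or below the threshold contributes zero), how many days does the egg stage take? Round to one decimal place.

15.8 days

Day half: max(0, 23.3 − 5.5) × 0.5 = 17.8 × 0.5 = 8.90 DD.
Night half: max(0, 0.6 − 5.5) × 0.5 = 0.0 × 0.5 = 0.00 DD.
Per 24 h: 8.90 DD/day.
Duration = 141 / 8.90 = 15.843 ≈ 15.8 days.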